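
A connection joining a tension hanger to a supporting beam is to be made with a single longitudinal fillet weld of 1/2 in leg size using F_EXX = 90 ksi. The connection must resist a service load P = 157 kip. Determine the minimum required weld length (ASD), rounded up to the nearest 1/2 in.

Throat t_e = 0.707 × 0.5 = 0.3535 in.
r_n/Ω = (0.6 × 90 × 0.3535) / 2.0 = 9.544 kip/in.
L_req = P / (r_n/Ω) = 157 / 9.544 = 16.45 in total.
Round up → use L = 16.5 in.

L = 16.5 in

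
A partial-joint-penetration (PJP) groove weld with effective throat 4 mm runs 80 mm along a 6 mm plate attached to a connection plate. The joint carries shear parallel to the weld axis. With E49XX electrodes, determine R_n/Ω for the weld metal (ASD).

R_n/Ω ≈ 47 kN

E49XX → F_EXX = 490 MPa.
Effective throat (given) t_e = 4 mm.
A_we = 4 × 80 = 320 mm².
F_nw = 0.6 F_EXX = 294 MPa.
R_n/Ω = (294 × 320) / 2.0 × 10⁻³ = 47.04 kN.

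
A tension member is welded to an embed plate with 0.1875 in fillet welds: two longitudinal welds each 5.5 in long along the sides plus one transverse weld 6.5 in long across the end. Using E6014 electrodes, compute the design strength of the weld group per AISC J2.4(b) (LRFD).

E60XX → F_EXX = 60 ksi.
t_e = 0.707 × 0.1875 = 0.1326 in.
R_nwl = 0.6 × 60 × 0.1326 × 11 = 52.49 kips (longitudinal, 2 welds).
R_nwt = 0.6 × 60 × 0.1326 × 6.5 = 31.02 kips (transverse, base value).
(i) R_nwl + R_nwt = 83.51 kips; (ii) 0.85 R_nwl + 1.5 R_nwt = 91.15 kips.
R_n = max = 91.15 kips [governs: (ii)]; φR_n = 68.36 kips.

φR_n ≈ 68.4 kips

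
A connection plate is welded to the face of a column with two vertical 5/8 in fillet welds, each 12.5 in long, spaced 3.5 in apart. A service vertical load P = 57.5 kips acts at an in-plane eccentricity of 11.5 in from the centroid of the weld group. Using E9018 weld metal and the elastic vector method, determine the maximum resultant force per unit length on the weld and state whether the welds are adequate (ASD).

f_max ≈ 11.5 kip/in; adequate

E90XX → F_EXX = 90 ksi.
Total weld length L_w = 25 in. Treat welds as unit-width lines.
Polar moment about centroid: J = 2[d³/12 + d(b/2)²] = 2[12.5³/12 + 12.5×1.75²] = 402.1 in³.
Direct shear f_v = P/L_w = 57.5 / 25 = 2.3 kip/in (vertical).
Torsion M = P·e = 57.5 × 11.5 = 661.25 kip·in.
Critical point at (x, y) = (1.75, 6.25) from centroid. f_tx = M·y/J = 10.28 kip/in; f_ty = M·x/J = 2.878 kip/in.
Resultant f_max = √[f_tx² + (f_v + f_ty)²] = √[10.28² + (2.3 + 2.878)²] = 11.51 kip/in.
Capacity per unit length: r_n/Ω = (1/2.0) × 0.6 × 90 × (0.707 × 0.625) = 11.93 kip/in.
11.51 ≤ 11.93 → adequate.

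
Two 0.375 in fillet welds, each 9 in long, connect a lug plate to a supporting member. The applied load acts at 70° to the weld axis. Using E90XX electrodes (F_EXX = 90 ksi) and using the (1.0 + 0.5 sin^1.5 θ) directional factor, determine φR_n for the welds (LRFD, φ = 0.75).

t_e = 0.707 × 0.375 = 0.2651 in; A_we = 0.2651 × 18 = 4.772 in².
Directional factor: 1.0 + 0.5 sin^1.5(70°) = 1.455.
F_nw = 0.6 × 90 × 1.455 = 78.59 ksi.
φR_n = 0.75 × 78.59 × 4.772 = 281.3 kip.

φR_n ≈ 281 kip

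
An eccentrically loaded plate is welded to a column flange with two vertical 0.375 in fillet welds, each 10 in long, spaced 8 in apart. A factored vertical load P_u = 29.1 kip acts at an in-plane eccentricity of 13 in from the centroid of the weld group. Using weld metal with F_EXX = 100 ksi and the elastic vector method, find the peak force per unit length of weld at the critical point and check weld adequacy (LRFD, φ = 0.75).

Total weld length L_w = 20 in. Treat welds as unit-width lines.
Polar moment about centroid: J = 2[d³/12 + d(b/2)²] = 2[10³/12 + 10×4²] = 486.7 in³.
Direct shear f_v = P/L_w = 29.1 / 20 = 1.455 kip/in (vertical).
Torsion M = P·e = 29.1 × 13 = 378.3 kip·in.
Critical point at (x, y) = (4, 5) from centroid. f_tx = M·y/J = 3.887 kip/in; f_ty = M·x/J = 3.109 kip/in.
Resultant f_max = √[f_tx² + (f_v + f_ty)²] = √[3.887² + (1.455 + 3.109)²] = 5.995 kip/in.
Capacity per unit length: φr_n = 0.75 × 0.6 × 100 × (0.707 × 0.375) = 11.93 kip/in.
5.995 ≤ 11.93 → adequate.

f_max ≈ 5.99 kip/in; adequate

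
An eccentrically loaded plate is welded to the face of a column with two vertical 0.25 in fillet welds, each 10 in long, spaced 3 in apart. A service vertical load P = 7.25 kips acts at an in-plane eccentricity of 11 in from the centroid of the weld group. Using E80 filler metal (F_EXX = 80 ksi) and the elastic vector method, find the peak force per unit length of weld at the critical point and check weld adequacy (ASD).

Total weld length L_w = 20 in. Treat welds as unit-width lines.
Polar moment about centroid: J = 2[d³/12 + d(b/2)²] = 2[10³/12 + 10×1.5²] = 211.7 in³.
Direct shear f_v = P/L_w = 7.25 / 20 = 0.3625 kip/in (vertical).
Torsion M = P·e = 7.25 × 11 = 79.75 kip·in.
Critical point at (x, y) = (1.5, 5) from centroid. f_tx = M·y/J = 1.884 kip/in; f_ty = M·x/J = 0.5652 kip/in.
Resultant f_max = √[f_tx² + (f_v + f_ty)²] = √[1.884² + (0.3625 + 0.5652)²] = 2.1 kip/in.
Capacity per unit length: r_n/Ω = (1/2.0) × 0.6 × 80 × (0.707 × 0.25) = 4.242 kip/in.
2.1 ≤ 4.242 → adequate.

f_max ≈ 2.1 kip/in; adequate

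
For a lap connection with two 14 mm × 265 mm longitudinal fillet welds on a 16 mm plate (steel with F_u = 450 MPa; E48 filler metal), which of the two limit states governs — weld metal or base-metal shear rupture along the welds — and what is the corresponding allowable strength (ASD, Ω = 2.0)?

R_n/Ω ≈ 755 kN (weld metal governs)

E48XX → F_EXX = 480 MPa.
t_e = 0.707 × 14 = 9.898 mm; L = 530 mm.
Weld metal: R_n/Ω = (1/2.0) × 0.6 × 480 × 9.898 × 530 × 10⁻³ = 755.4 kN.
Base metal (shear rupture): R_n/Ω = (1/2.0) × 0.6 × 450 × 16 × 530 × 10⁻³ = 1145 kN.
Governing: weld metal.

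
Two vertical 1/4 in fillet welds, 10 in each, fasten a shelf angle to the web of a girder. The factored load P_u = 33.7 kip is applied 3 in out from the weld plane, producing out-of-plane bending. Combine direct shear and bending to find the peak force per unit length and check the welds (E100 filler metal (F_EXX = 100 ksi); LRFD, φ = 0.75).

L_w = 2 × 10 = 20 in; section modulus (unit throat) S = 2 × L²/6 = 33.33 in².
Direct shear f_v = P/L_w = 33.7/20 = 1.685 kip/in.
Moment M = P × e = 33.7 × 3 = 101.1 kip·in; bending f_b = M/S = 3.033 kip/in.
f_max = √(f_v² + f_b²) = √(1.685² + 3.033²) = 3.47 kip/in.
φr_n = 0.75 × 0.6 × 100 × (0.707 × 0.25) = 7.954 kip/in → adequate.

f_max ≈ 3.47 kip/in; adequate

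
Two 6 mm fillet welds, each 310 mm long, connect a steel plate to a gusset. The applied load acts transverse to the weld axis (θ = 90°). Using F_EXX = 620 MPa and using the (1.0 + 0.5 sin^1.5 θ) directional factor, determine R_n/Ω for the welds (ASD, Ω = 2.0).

R_n/Ω ≈ 734 kN

t_e = 0.707 × 6 = 4.242 mm; A_we = 4.242 × 620 = 2630 mm².
Directional factor: 1.0 + 0.5 sin^1.5(90°) = 1.5.
F_nw = 0.6 × 620 × 1.5 = 558 MPa.
R_n/Ω = (558 × 2630) / 2.0 × 10⁻³ = 733.8 kN.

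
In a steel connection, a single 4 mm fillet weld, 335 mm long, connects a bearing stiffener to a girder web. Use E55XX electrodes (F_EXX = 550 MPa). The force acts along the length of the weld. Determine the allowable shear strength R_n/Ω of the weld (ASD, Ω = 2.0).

R_n/Ω ≈ 156 kN

Effective throat t_e = 0.707 × 4 = 2.828 mm.
Total length L = 335 mm; A_we = 2.828 × 335 = 947.4 mm².
F_nw = 0.6 F_EXX = 0.6 × 550 = 330 MPa.
R_n = 330 × 947.4 × 10⁻³ = 312.6 kN; R_n/Ω = 312.6/2.0 = 156.3 kN.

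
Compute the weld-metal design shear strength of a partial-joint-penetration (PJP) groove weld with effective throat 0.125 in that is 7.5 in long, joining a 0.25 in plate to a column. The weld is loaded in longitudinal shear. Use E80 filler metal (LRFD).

E80XX → F_EXX = 80 ksi.
Effective throat (given) t_e = 0.125 in.
A_we = 0.125 × 7.5 = 0.9375 in².
F_nw = 0.6 F_EXX = 48 ksi.
φR_n = 0.75 × 48 × 0.9375 = 33.75 kips.

φR_n ≈ 33.8 kips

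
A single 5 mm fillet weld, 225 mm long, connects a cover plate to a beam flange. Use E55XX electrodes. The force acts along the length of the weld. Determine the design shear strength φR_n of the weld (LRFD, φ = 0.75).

φR_n ≈ 197 kN

E55XX → F_EXX = 550 MPa.
Effective throat t_e = 0.707 × 5 = 3.535 mm.
Total length L = 225 mm; A_we = 3.535 × 225 = 795.4 mm².
F_nw = 0.6 F_EXX = 0.6 × 550 = 330 MPa.
φR_n = 0.75 × 330 × 795.4 × 10⁻³ = 196.9 kN.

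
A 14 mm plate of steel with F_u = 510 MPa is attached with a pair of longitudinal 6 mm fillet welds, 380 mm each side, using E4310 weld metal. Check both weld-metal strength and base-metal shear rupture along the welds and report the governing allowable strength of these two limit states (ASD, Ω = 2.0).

R_n/Ω ≈ 416 kN (weld metal governs)

E43XX → F_EXX = 430 MPa.
t_e = 0.707 × 6 = 4.242 mm; L = 760 mm.
Weld metal: R_n/Ω = (1/2.0) × 0.6 × 430 × 4.242 × 760 × 10⁻³ = 415.9 kN.
Base metal (shear rupture): R_n/Ω = (1/2.0) × 0.6 × 510 × 14 × 760 × 10⁻³ = 1628 kN.
Governing: weld metal.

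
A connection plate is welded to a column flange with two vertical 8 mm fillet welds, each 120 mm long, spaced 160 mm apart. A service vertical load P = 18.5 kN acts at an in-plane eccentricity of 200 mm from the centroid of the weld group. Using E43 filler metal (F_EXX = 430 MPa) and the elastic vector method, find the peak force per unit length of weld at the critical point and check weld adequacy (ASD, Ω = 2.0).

Total weld length L_w = 240 mm. Treat welds as unit-width lines.
Polar moment about centroid: J = 2[d³/12 + d(b/2)²] = 2[120³/12 + 120×80²] = 1824000 mm³.
Direct shear f_v = P/L_w = 18.5×10³ / 240 = 77.08 N/mm (vertical).
Torsion M = P·e = 18.5×10³ × 200 = 3700000 N·mm.
Critical point at (x, y) = (80, 60) from centroid. f_tx = M·y/J = 121.7 N/mm; f_ty = M·x/J = 162.3 N/mm.
Resultant f_max = √[f_tx² + (f_v + f_ty)²] = √[121.7² + (77.08 + 162.3)²] = 268.5 N/mm.
Capacity per unit length: r_n/Ω = (1/2.0) × 0.6 × 430 × (0.707 × 8) = 729.6 N/mm.
268.5 ≤ 729.6 → adequate.

f_max ≈ 269 N/mm; adequate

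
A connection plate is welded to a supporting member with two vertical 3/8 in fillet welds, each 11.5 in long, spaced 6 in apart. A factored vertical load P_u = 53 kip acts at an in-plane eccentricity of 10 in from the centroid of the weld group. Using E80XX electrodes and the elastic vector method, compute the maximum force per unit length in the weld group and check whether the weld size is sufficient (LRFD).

f_max ≈ 8.77 kip/in; adequate

E80XX → F_EXX = 80 ksi.
Total weld length L_w = 23 in. Treat welds as unit-width lines.
Polar moment about centroid: J = 2[d³/12 + d(b/2)²] = 2[11.5³/12 + 11.5×3²] = 460.5 in³.
Direct shear f_v = P/L_w = 53 / 23 = 2.304 kip/in (vertical).
Torsion M = P·e = 53 × 10 = 530 kip·in.
Critical point at (x, y) = (3, 5.75) from centroid. f_tx = M·y/J = 6.618 kip/in; f_ty = M·x/J = 3.453 kip/in.
Resultant f_max = √[f_tx² + (f_v + f_ty)²] = √[6.618² + (2.304 + 3.453)²] = 8.772 kip/in.
Capacity per unit length: φr_n = 0.75 × 0.6 × 80 × (0.707 × 0.375) = 9.544 kip/in.
8.772 ≤ 9.544 → adequate.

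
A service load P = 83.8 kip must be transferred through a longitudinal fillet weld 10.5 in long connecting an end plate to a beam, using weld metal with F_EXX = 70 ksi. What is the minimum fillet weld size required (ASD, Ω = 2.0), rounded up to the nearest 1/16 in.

Total weld length L = 10.5 in.
Required throat t_e = P × Ω / (0.6 F_EXX × L) = 83.8 × 2.0 / (0.6 × 70 × 10.5) = 0.38 in.
Required leg w = t_e / 0.707 = 0.5375 in → use 9/16 in.

w = 9/16 in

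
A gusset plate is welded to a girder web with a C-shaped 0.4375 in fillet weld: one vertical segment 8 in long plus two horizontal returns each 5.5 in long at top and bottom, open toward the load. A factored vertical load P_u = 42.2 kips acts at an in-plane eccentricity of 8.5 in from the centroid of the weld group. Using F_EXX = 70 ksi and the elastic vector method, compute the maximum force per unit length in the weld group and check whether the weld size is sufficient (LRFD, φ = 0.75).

f_max ≈ 8.82 kip/in; adequate

Total weld length L_w = 19 in. Treat welds as unit-width lines.
Centroid: x̄ = 2×5.5×2.75 / 19 = 1.592 in from the vertical weld.
Polar moment about centroid: J = I_x + I_y = [8³/12 + 2×5.5×4²] + [8×1.592² + 2(5.5³/12 + 5.5×1.158²)] = 281.4 in³.
Direct shear f_v = P/L_w = 42.2 / 19 = 2.221 kip/in (vertical).
Torsion M = P·e = 42.2 × 8.5 = 358.7 kip·in.
Critical point at (x, y) = (3.908, 4) from centroid. f_tx = M·y/J = 5.098 kip/in; f_ty = M·x/J = 4.981 kip/in.
Resultant f_max = √[f_tx² + (f_v + f_ty)²] = √[5.098² + (2.221 + 4.981)²] = 8.824 kip/in.
Capacity per unit length: φr_n = 0.75 × 0.6 × 70 × (0.707 × 0.4375) = 9.743 kip/in.
8.824 ≤ 9.743 → adequate.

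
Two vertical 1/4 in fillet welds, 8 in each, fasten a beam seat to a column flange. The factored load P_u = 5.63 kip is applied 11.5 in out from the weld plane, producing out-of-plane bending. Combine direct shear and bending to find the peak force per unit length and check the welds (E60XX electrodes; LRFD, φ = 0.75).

E60XX → F_EXX = 60 ksi.
L_w = 2 × 8 = 16 in; section modulus (unit throat) S = 2 × L²/6 = 21.33 in².
Direct shear f_v = P/L_w = 5.63/16 = 0.3519 kip/in.
Moment M = P × e = 5.63 × 11.5 = 64.745 kip·in; bending f_b = M/S = 3.035 kip/in.
f_max = √(f_v² + f_b²) = √(0.3519² + 3.035²) = 3.055 kip/in.
φr_n = 0.75 × 0.6 × 60 × (0.707 × 0.25) = 4.772 kip/in → adequate.

f_max ≈ 3.06 kip/in; adequate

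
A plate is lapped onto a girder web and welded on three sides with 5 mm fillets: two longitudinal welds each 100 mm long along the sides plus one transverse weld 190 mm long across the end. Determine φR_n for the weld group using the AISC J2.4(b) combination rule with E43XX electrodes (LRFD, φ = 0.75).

φR_n ≈ 311 kN

E43XX → F_EXX = 430 MPa.
t_e = 0.707 × 5 = 3.535 mm.
R_nwl = 0.6 × 430 × 3.535 × 200 × 10⁻³ = 182.4 kN (longitudinal, 2 welds).
R_nwt = 0.6 × 430 × 3.535 × 190 × 10⁻³ = 173.3 kN (transverse, base value).
(i) R_nwl + R_nwt = 355.7 kN; (ii) 0.85 R_nwl + 1.5 R_nwt = 415 kN.
R_n = max = 415 kN [governs: (ii)]; φR_n = 311.2 kN.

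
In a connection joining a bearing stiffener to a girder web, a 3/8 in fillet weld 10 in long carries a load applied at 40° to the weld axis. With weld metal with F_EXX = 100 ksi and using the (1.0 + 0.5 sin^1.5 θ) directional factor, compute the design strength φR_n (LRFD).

t_e = 0.707 × 0.375 = 0.2651 in; A_we = 0.2651 × 10 = 2.651 in².
Directional factor: 1.0 + 0.5 sin^1.5(40°) = 1.258.
F_nw = 0.6 × 100 × 1.258 = 75.46 ksi.
φR_n = 0.75 × 75.46 × 2.651 = 150 kips.

φR_n ≈ 150 kips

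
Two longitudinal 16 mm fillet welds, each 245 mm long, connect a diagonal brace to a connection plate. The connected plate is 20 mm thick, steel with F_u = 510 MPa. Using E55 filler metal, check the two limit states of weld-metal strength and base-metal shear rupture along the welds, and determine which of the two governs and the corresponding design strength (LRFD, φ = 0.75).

E55XX → F_EXX = 550 MPa.
t_e = 0.707 × 16 = 11.31 mm; L = 490 mm.
Weld metal: φR_n = 0.75 × 0.6 × 550 × 11.31 × 490 × 10⁻³ = 1372 kN.
Base metal (shear rupture): φR_n = 0.75 × 0.6 × 510 × 20 × 490 × 10⁻³ = 2249 kN.
Governing: weld metal.

φR_n ≈ 1370 kN (weld metal governs)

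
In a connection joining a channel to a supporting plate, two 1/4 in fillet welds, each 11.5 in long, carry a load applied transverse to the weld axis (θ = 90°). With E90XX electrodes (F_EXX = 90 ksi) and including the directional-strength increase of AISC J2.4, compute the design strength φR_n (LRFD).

φR_n ≈ 247 kips

t_e = 0.707 × 0.25 = 0.1767 in; A_we = 0.1767 × 23 = 4.065 in².
Directional factor: 1.0 + 0.5 sin^1.5(90°) = 1.5.
F_nw = 0.6 × 90 × 1.5 = 81 ksi.
φR_n = 0.75 × 81 × 4.065 = 247 kips.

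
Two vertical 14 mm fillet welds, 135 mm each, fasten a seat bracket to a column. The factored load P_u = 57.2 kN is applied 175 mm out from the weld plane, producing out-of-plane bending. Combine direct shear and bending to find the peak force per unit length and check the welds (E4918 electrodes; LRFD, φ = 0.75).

E49XX → F_EXX = 490 MPa.
L_w = 2 × 135 = 270 mm; section modulus (unit throat) S = 2 × L²/6 = 6075 mm².
Direct shear f_v = P/L_w = 57.2×10³/270 = 211.9 N/mm.
Moment M = P × e = 57.2×10³ × 175 = 10010000 N·mm; bending f_b = M/S = 1648 N/mm.
f_max = √(f_v² + f_b²) = √(211.9² + 1648²) = 1661 N/mm.
φr_n = 0.75 × 0.6 × 490 × (0.707 × 14) = 2183 N/mm → adequate.

f_max ≈ 1660 N/mm; adequate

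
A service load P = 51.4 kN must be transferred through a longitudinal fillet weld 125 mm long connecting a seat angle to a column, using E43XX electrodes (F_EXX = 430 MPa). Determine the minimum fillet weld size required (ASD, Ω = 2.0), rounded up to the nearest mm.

w = 5 mm

Total weld length L = 125 mm.
Required throat t_e = P × Ω / (0.6 F_EXX × L) = 51.4 × 2.0 / (0.6 × 430 × 125 × 10⁻³) = 3.188 mm.
Required leg w = t_e / 0.707 = 4.509 mm → use 5 mm.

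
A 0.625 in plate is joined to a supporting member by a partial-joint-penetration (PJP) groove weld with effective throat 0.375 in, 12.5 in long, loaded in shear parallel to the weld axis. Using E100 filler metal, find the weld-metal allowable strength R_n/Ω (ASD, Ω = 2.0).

E100XX → F_EXX = 100 ksi.
Effective throat (given) t_e = 0.375 in.
A_we = 0.375 × 12.5 = 4.688 in².
F_nw = 0.6 F_EXX = 60 ksi.
R_n/Ω = (60 × 4.688) / 2.0 = 140.6 kip.

R_n/Ω ≈ 141 kip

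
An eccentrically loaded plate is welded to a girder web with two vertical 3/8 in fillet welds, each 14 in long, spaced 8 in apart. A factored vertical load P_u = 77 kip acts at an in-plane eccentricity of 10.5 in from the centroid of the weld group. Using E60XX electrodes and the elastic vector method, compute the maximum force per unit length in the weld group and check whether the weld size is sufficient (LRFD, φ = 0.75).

E60XX → F_EXX = 60 ksi.
Total weld length L_w = 28 in. Treat welds as unit-width lines.
Polar moment about centroid: J = 2[d³/12 + d(b/2)²] = 2[14³/12 + 14×4²] = 905.3 in³.
Direct shear f_v = P/L_w = 77 / 28 = 2.75 kip/in (vertical).
Torsion M = P·e = 77 × 10.5 = 808.5 kip·in.
Critical point at (x, y) = (4, 7) from centroid. f_tx = M·y/J = 6.251 kip/in; f_ty = M·x/J = 3.572 kip/in.
Resultant f_max = √[f_tx² + (f_v + f_ty)²] = √[6.251² + (2.75 + 3.572)²] = 8.891 kip/in.
Capacity per unit length: φr_n = 0.75 × 0.6 × 60 × (0.707 × 0.375) = 7.158 kip/in.
8.891 > 7.158 → NOT adequate.

f_max ≈ 8.89 kip/in; NOT adequate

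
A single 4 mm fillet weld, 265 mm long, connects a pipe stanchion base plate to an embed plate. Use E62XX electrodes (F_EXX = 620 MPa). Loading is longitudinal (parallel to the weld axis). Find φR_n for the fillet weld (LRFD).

φR_n ≈ 209 kN

Effective throat t_e = 0.707 × 4 = 2.828 mm.
Total length L = 265 mm; A_we = 2.828 × 265 = 749.4 mm².
F_nw = 0.6 F_EXX = 0.6 × 620 = 372 MPa.
φR_n = 0.75 × 372 × 749.4 × 10⁻³ = 209.1 kN.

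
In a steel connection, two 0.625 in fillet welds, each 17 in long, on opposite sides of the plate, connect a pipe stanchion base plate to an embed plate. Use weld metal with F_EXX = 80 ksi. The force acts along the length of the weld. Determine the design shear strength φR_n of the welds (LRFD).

φR_n ≈ 541 kips

Effective throat t_e = 0.707 × 0.625 = 0.4419 in.
Total length L = 34 in; A_we = 0.4419 × 34 = 15.02 in².
F_nw = 0.6 F_EXX = 0.6 × 80 = 48 ksi.
φR_n = 0.75 × 48 × 15.02 = 540.9 kips.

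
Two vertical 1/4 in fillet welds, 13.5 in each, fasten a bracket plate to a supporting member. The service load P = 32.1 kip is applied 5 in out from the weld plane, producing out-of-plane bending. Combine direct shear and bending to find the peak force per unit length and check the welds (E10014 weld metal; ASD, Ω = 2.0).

f_max ≈ 2.9 kip/in; adequate

E100XX → F_EXX = 100 ksi.
L_w = 2 × 13.5 = 27 in; section modulus (unit throat) S = 2 × L²/6 = 60.75 in².
Direct shear f_v = P/L_w = 32.1/27 = 1.189 kip/in.
Moment M = P × e = 32.1 × 5 = 160.5 kip·in; bending f_b = M/S = 2.642 kip/in.
f_max = √(f_v² + f_b²) = √(1.189² + 2.642²) = 2.897 kip/in.
r_n/Ω = (1/2.0) × 0.6 × 100 × (0.707 × 0.25) = 5.302 kip/in → adequate.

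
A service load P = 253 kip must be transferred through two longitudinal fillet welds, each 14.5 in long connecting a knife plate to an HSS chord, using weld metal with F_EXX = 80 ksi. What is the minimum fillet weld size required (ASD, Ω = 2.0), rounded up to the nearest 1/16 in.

w = 9/16 in

Total weld length L = 29 in.
Required throat t_e = P × Ω / (0.6 F_EXX × L) = 253 × 2.0 / (0.6 × 80 × 29) = 0.3635 in.
Required leg w = t_e / 0.707 = 0.5142 in → use 9/16 in.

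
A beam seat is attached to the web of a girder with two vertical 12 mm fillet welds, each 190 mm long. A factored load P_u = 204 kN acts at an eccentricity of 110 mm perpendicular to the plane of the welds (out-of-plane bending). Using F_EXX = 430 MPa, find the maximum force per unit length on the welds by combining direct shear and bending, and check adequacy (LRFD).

L_w = 2 × 190 = 380 mm; section modulus (unit throat) S = 2 × L²/6 = 12030 mm².
Direct shear f_v = P/L_w = 204×10³/380 = 536.8 N/mm.
Moment M = P × e = 204×10³ × 110 = 22440000 N·mm; bending f_b = M/S = 1865 N/mm.
f_max = √(f_v² + f_b²) = √(536.8² + 1865²) = 1941 N/mm.
φr_n = 0.75 × 0.6 × 430 × (0.707 × 12) = 1642 N/mm → NOT adequate.

f_max ≈ 1940 N/mm; NOT adequate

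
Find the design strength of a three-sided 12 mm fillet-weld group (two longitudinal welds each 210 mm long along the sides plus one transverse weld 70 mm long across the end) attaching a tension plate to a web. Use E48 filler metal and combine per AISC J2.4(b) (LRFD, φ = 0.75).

φR_n ≈ 898 kN

E48XX → F_EXX = 480 MPa.
t_e = 0.707 × 12 = 8.484 mm.
R_nwl = 0.6 × 480 × 8.484 × 420 × 10⁻³ = 1026 kN (longitudinal, 2 welds).
R_nwt = 0.6 × 480 × 8.484 × 70 × 10⁻³ = 171 kN (transverse, base value).
(i) R_nwl + R_nwt = 1197 kN; (ii) 0.85 R_nwl + 1.5 R_nwt = 1129 kN.
R_n = max = 1197 kN [governs: (i)]; φR_n = 897.9 kN.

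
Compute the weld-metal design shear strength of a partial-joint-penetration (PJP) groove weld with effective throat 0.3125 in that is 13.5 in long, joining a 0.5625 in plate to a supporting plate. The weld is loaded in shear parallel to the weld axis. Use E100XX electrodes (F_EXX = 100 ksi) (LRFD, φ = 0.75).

Effective throat (given) t_e = 0.3125 in.
A_we = 0.3125 × 13.5 = 4.219 in².
F_nw = 0.6 F_EXX = 60 ksi.
φR_n = 0.75 × 60 × 4.219 = 189.8 kip.

φR_n ≈ 190 kip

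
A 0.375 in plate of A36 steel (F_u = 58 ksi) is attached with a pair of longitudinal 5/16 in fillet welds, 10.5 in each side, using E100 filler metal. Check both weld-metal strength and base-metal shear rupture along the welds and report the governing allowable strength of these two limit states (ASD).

R_n/Ω ≈ 137 kips (base-metal shear rupture governs)

E100XX → F_EXX = 100 ksi.
t_e = 0.707 × 0.3125 = 0.2209 in; L = 21 in.
Weld metal: R_n/Ω = (1/2.0) × 0.6 × 100 × 0.2209 × 21 = 139.2 kips.
Base metal (shear rupture): R_n/Ω = (1/2.0) × 0.6 × 58 × 0.375 × 21 = 137 kips.
Governing: base-metal shear rupture.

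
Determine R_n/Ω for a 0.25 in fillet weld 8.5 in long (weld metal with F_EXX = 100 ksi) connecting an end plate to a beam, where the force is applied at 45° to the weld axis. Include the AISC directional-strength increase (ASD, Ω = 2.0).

R_n/Ω ≈ 58.5 kips

t_e = 0.707 × 0.25 = 0.1767 in; A_we = 0.1767 × 8.5 = 1.502 in².
Directional factor: 1.0 + 0.5 sin^1.5(45°) = 1.297.
F_nw = 0.6 × 100 × 1.297 = 77.84 ksi.
R_n/Ω = (77.84 × 1.502) / 2.0 = 58.47 kips.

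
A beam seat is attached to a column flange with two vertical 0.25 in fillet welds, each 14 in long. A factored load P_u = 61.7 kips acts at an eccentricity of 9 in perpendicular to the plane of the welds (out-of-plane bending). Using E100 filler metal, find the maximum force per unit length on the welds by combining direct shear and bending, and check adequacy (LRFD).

E100XX → F_EXX = 100 ksi.
L_w = 2 × 14 = 28 in; section modulus (unit throat) S = 2 × L²/6 = 65.33 in².
Direct shear f_v = P/L_w = 61.7/28 = 2.204 kip/in.
Moment M = P × e = 61.7 × 9 = 555.3 kip·in; bending f_b = M/S = 8.499 kip/in.
f_max = √(f_v² + f_b²) = √(2.204² + 8.499²) = 8.78 kip/in.
φr_n = 0.75 × 0.6 × 100 × (0.707 × 0.25) = 7.954 kip/in → NOT adequate.

f_max ≈ 8.78 kip/in; NOT adequate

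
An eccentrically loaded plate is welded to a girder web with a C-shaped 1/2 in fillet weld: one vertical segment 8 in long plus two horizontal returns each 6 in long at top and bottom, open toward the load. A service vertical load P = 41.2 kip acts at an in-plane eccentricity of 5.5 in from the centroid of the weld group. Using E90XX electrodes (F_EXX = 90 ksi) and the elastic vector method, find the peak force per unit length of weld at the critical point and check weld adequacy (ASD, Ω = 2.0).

f_max ≈ 5.85 kip/in; adequate

Total weld length L_w = 20 in. Treat welds as unit-width lines.
Centroid: x̄ = 2×6×3 / 20 = 1.8 in from the vertical weld.
Polar moment about centroid: J = I_x + I_y = [8³/12 + 2×6×4²] + [8×1.8² + 2(6³/12 + 6×1.2²)] = 313.9 in³.
Direct shear f_v = P/L_w = 41.2 / 20 = 2.06 kip/in (vertical).
Torsion M = P·e = 41.2 × 5.5 = 226.6 kip·in.
Critical point at (x, y) = (4.2, 4) from centroid. f_tx = M·y/J = 2.888 kip/in; f_ty = M·x/J = 3.032 kip/in.
Resultant f_max = √[f_tx² + (f_v + f_ty)²] = √[2.888² + (2.06 + 3.032)²] = 5.854 kip/in.
Capacity per unit length: r_n/Ω = (1/2.0) × 0.6 × 90 × (0.707 × 0.5) = 9.544 kip/in.
5.854 ≤ 9.544 → adequate.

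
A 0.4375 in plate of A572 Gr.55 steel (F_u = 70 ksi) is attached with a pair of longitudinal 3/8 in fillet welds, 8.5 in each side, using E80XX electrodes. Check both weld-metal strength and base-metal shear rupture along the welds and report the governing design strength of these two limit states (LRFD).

E80XX → F_EXX = 80 ksi.
t_e = 0.707 × 0.375 = 0.2651 in; L = 17 in.
Weld metal: φR_n = 0.75 × 0.6 × 80 × 0.2651 × 17 = 162.3 kip.
Base metal (shear rupture): φR_n = 0.75 × 0.6 × 70 × 0.4375 × 17 = 234.3 kip.
Governing: weld metal.

φR_n ≈ 162 kip (weld metal governs)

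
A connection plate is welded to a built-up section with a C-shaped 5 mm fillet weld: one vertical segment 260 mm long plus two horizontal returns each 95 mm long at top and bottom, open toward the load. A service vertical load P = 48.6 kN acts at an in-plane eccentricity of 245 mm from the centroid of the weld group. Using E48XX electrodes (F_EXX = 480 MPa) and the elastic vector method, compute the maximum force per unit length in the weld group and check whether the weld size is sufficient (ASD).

Total weld length L_w = 450 mm. Treat welds as unit-width lines.
Centroid: x̄ = 2×95×47.5 / 450 = 20.06 mm from the vertical weld.
Polar moment about centroid: J = I_x + I_y = [260³/12 + 2×95×130²] + [260×20.06² + 2(95³/12 + 95×27.44²)] = 5066000 mm³.
Direct shear f_v = P/L_w = 48.6×10³ / 450 = 108 N/mm (vertical).
Torsion M = P·e = 48.6×10³ × 245 = 11907000 N·mm.
Critical point at (x, y) = (74.94, 130) from centroid. f_tx = M·y/J = 305.5 N/mm; f_ty = M·x/J = 176.1 N/mm.
Resultant f_max = √[f_tx² + (f_v + f_ty)²] = √[305.5² + (108 + 176.1)²] = 417.2 N/mm.
Capacity per unit length: r_n/Ω = (1/2.0) × 0.6 × 480 × (0.707 × 5) = 509 N/mm.
417.2 ≤ 509 → adequate.

f_max ≈ 417 N/mm; adequate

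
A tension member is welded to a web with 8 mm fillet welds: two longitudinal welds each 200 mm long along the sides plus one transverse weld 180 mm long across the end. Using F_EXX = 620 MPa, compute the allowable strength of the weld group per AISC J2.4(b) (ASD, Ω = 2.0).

R_n/Ω ≈ 642 kN

t_e = 0.707 × 8 = 5.656 mm.
R_nwl = 0.6 × 620 × 5.656 × 400 × 10⁻³ = 841.6 kN (longitudinal, 2 welds).
R_nwt = 0.6 × 620 × 5.656 × 180 × 10⁻³ = 378.7 kN (transverse, base value).
(i) R_nwl + R_nwt = 1220 kN; (ii) 0.85 R_nwl + 1.5 R_nwt = 1283 kN.
R_n = max = 1283 kN [governs: (ii)]; R_n/Ω = 641.7 kN.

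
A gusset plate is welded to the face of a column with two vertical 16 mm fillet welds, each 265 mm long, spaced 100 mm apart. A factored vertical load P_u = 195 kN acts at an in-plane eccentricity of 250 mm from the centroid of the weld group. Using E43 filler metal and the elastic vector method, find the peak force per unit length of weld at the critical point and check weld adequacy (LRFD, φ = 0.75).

f_max ≈ 1720 N/mm; adequate

E43XX → F_EXX = 430 MPa.
Total weld length L_w = 530 mm. Treat welds as unit-width lines.
Polar moment about centroid: J = 2[d³/12 + d(b/2)²] = 2[265³/12 + 265×50²] = 4427000 mm³.
Direct shear f_v = P/L_w = 195×10³ / 530 = 367.9 N/mm (vertical).
Torsion M = P·e = 195×10³ × 250 = 48750000 N·mm.
Critical point at (x, y) = (50, 132.5) from centroid. f_tx = M·y/J = 1459 N/mm; f_ty = M·x/J = 550.6 N/mm.
Resultant f_max = √[f_tx² + (f_v + f_ty)²] = √[1459² + (367.9 + 550.6)²] = 1724 N/mm.
Capacity per unit length: φr_n = 0.75 × 0.6 × 430 × (0.707 × 16) = 2189 N/mm.
1724 ≤ 2189 → adequate.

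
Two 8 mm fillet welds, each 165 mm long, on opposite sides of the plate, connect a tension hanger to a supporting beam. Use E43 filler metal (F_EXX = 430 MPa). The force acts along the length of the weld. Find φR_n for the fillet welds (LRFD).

φR_n ≈ 361 kN

Effective throat t_e = 0.707 × 8 = 5.656 mm.
Total length L = 330 mm; A_we = 5.656 × 330 = 1866 mm².
F_nw = 0.6 F_EXX = 0.6 × 430 = 258 MPa.
φR_n = 0.75 × 258 × 1866 × 10⁻³ = 361.2 kN.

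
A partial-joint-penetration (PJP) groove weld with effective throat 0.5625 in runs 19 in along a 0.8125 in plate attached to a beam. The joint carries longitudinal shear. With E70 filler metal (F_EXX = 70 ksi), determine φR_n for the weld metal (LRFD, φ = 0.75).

φR_n ≈ 337 kip

Effective throat (given) t_e = 0.5625 in.
A_we = 0.5625 × 19 = 10.69 in².
F_nw = 0.6 F_EXX = 42 ksi.
φR_n = 0.75 × 42 × 10.69 = 336.7 kip.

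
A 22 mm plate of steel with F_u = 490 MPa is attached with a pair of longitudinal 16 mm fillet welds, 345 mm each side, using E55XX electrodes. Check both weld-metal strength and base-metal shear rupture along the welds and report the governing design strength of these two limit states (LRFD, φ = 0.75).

φR_n ≈ 1930 kN (weld metal governs)

E55XX → F_EXX = 550 MPa.
t_e = 0.707 × 16 = 11.31 mm; L = 690 mm.
Weld metal: φR_n = 0.75 × 0.6 × 550 × 11.31 × 690 × 10⁻³ = 1932 kN.
Base metal (shear rupture): φR_n = 0.75 × 0.6 × 490 × 22 × 690 × 10⁻³ = 3347 kN.
Governing: weld metal.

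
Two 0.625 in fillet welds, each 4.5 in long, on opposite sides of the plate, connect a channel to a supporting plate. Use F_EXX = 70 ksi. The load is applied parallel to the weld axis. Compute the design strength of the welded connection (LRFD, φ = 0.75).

Effective throat t_e = 0.707 × 0.625 = 0.4419 in.
Total length L = 9 in; A_we = 0.4419 × 9 = 3.977 in².
F_nw = 0.6 F_EXX = 0.6 × 70 = 42 ksi.
φR_n = 0.75 × 42 × 3.977 = 125.3 kips.

φR_n ≈ 125 kips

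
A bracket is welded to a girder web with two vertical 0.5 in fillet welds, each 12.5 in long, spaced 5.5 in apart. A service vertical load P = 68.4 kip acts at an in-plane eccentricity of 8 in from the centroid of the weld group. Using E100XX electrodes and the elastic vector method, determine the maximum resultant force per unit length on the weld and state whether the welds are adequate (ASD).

f_max ≈ 8.73 kip/in; adequate

E100XX → F_EXX = 100 ksi.
Total weld length L_w = 25 in. Treat welds as unit-width lines.
Polar moment about centroid: J = 2[d³/12 + d(b/2)²] = 2[12.5³/12 + 12.5×2.75²] = 514.6 in³.
Direct shear f_v = P/L_w = 68.4 / 25 = 2.736 kip/in (vertical).
Torsion M = P·e = 68.4 × 8 = 547.2 kip·in.
Critical point at (x, y) = (2.75, 6.25) from centroid. f_tx = M·y/J = 6.646 kip/in; f_ty = M·x/J = 2.924 kip/in.
Resultant f_max = √[f_tx² + (f_v + f_ty)²] = √[6.646² + (2.736 + 2.924)²] = 8.73 kip/in.
Capacity per unit length: r_n/Ω = (1/2.0) × 0.6 × 100 × (0.707 × 0.5) = 10.6 kip/in.
8.73 ≤ 10.6 → adequate.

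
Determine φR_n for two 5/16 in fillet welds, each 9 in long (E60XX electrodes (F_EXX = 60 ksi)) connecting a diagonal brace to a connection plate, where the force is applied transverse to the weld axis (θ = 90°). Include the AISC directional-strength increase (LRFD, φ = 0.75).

t_e = 0.707 × 0.3125 = 0.2209 in; A_we = 0.2209 × 18 = 3.977 in².
Directional factor: 1.0 + 0.5 sin^1.5(90°) = 1.5.
F_nw = 0.6 × 60 × 1.5 = 54 ksi.
φR_n = 0.75 × 54 × 3.977 = 161.1 kips.

φR_n ≈ 161 kips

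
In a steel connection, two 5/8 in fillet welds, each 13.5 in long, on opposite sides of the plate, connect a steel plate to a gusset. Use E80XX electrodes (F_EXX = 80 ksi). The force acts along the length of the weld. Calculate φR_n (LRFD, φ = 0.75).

Effective throat t_e = 0.707 × 0.625 = 0.4419 in.
Total length L = 27 in; A_we = 0.4419 × 27 = 11.93 in².
F_nw = 0.6 F_EXX = 0.6 × 80 = 48 ksi.
φR_n = 0.75 × 48 × 11.93 = 429.5 kips.

φR_n ≈ 430 kips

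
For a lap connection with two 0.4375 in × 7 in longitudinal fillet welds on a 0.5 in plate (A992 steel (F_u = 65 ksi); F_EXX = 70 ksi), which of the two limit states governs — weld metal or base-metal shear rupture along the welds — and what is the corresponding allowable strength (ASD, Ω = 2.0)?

R_n/Ω ≈ 90.9 kip (weld metal governs)

t_e = 0.707 × 0.4375 = 0.3093 in; L = 14 in.
Weld metal: R_n/Ω = (1/2.0) × 0.6 × 70 × 0.3093 × 14 = 90.94 kip.
Base metal (shear rupture): R_n/Ω = (1/2.0) × 0.6 × 65 × 0.5 × 14 = 136.5 kip.
Governing: weld metal.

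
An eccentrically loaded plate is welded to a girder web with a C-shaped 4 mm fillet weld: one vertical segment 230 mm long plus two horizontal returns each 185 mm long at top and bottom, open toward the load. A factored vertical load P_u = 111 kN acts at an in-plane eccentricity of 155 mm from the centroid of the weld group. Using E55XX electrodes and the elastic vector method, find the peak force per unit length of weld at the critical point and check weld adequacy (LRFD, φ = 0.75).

f_max ≈ 515 N/mm; adequate

E55XX → F_EXX = 550 MPa.
Total weld length L_w = 600 mm. Treat welds as unit-width lines.
Centroid: x̄ = 2×185×92.5 / 600 = 57.04 mm from the vertical weld.
Polar moment about centroid: J = I_x + I_y = [230³/12 + 2×185×115²] + [230×57.04² + 2(185³/12 + 185×35.46²)] = 8176000 mm³.
Direct shear f_v = P/L_w = 111×10³ / 600 = 185 N/mm (vertical).
Torsion M = P·e = 111×10³ × 155 = 17205000 N·mm.
Critical point at (x, y) = (128, 115) from centroid. f_tx = M·y/J = 242 N/mm; f_ty = M·x/J = 269.3 N/mm.
Resultant f_max = √[f_tx² + (f_v + f_ty)²] = √[242² + (185 + 269.3)²] = 514.7 N/mm.
Capacity per unit length: φr_n = 0.75 × 0.6 × 550 × (0.707 × 4) = 699.9 N/mm.
514.7 ≤ 699.9 → adequate.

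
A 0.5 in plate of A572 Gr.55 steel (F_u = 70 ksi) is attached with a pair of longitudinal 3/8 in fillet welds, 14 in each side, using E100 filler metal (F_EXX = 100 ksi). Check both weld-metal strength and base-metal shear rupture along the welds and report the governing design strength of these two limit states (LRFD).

φR_n ≈ 334 kips (weld metal governs)

t_e = 0.707 × 0.375 = 0.2651 in; L = 28 in.
Weld metal: φR_n = 0.75 × 0.6 × 100 × 0.2651 × 28 = 334.1 kips.
Base metal (shear rupture): φR_n = 0.75 × 0.6 × 70 × 0.5 × 28 = 441 kips.
Governing: weld metal.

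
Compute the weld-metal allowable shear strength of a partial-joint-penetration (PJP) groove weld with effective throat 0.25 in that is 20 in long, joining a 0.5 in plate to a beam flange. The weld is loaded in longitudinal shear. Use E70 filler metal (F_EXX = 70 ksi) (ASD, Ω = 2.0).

R_n/Ω ≈ 105 kip

Effective throat (given) t_e = 0.25 in.
A_we = 0.25 × 20 = 5 in².
F_nw = 0.6 F_EXX = 42 ksi.
R_n/Ω = (42 × 5) / 2.0 = 105 kip.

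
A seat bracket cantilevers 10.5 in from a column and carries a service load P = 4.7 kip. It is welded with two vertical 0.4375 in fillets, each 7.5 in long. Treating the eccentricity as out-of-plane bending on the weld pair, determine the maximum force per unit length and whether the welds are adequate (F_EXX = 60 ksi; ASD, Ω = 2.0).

L_w = 2 × 7.5 = 15 in; section modulus (unit throat) S = 2 × L²/6 = 18.75 in².
Direct shear f_v = P/L_w = 4.7/15 = 0.3133 kip/in.
Moment M = P × e = 4.7 × 10.5 = 49.35 kip·in; bending f_b = M/S = 2.632 kip/in.
f_max = √(f_v² + f_b²) = √(0.3133² + 2.632²) = 2.651 kip/in.
r_n/Ω = (1/2.0) × 0.6 × 60 × (0.707 × 0.4375) = 5.568 kip/in → adequate.

f_max ≈ 2.65 kip/in; adequate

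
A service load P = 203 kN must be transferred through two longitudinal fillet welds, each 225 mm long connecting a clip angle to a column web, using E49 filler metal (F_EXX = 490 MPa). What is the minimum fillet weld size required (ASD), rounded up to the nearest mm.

w = 5 mm

Total weld length L = 450 mm.
Required throat t_e = P × Ω / (0.6 F_EXX × L) = 203 × 2.0 / (0.6 × 490 × 450 × 10⁻³) = 3.069 mm.
Required leg w = t_e / 0.707 = 4.341 mm → use 5 mm.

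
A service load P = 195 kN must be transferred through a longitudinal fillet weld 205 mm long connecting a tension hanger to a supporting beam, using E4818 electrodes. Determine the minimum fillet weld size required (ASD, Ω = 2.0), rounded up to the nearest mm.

w = 10 mm

E48XX → F_EXX = 480 MPa.
Total weld length L = 205 mm.
Required throat t_e = P × Ω / (0.6 F_EXX × L) = 195 × 2.0 / (0.6 × 480 × 205 × 10⁻³) = 6.606 mm.
Required leg w = t_e / 0.707 = 9.343 mm → use 10 mm.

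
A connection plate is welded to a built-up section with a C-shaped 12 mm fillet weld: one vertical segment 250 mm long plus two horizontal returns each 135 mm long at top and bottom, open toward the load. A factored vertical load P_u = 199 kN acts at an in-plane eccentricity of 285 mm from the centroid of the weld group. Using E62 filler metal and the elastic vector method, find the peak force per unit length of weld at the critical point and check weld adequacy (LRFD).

E62XX → F_EXX = 620 MPa.
Total weld length L_w = 520 mm. Treat welds as unit-width lines.
Centroid: x̄ = 2×135×67.5 / 520 = 35.05 mm from the vertical weld.
Polar moment about centroid: J = I_x + I_y = [250³/12 + 2×135×125²] + [250×35.05² + 2(135³/12 + 135×32.45²)] = 6522000 mm³.
Direct shear f_v = P/L_w = 199×10³ / 520 = 382.7 N/mm (vertical).
Torsion M = P·e = 199×10³ × 285 = 56715000 N·mm.
Critical point at (x, y) = (99.95, 125) from centroid. f_tx = M·y/J = 1087 N/mm; f_ty = M·x/J = 869.1 N/mm.
Resultant f_max = √[f_tx² + (f_v + f_ty)²] = √[1087² + (382.7 + 869.1)²] = 1658 N/mm.
Capacity per unit length: φr_n = 0.75 × 0.6 × 620 × (0.707 × 12) = 2367 N/mm.
1658 ≤ 2367 → adequate.

f_max ≈ 1660 N/mm; adequate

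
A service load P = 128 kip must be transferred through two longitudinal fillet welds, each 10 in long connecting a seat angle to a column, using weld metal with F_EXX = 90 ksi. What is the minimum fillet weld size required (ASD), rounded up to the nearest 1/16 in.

Total weld length L = 20 in.
Required throat t_e = P × Ω / (0.6 F_EXX × L) = 128 × 2.0 / (0.6 × 90 × 20) = 0.237 in.
Required leg w = t_e / 0.707 = 0.3353 in → use 3/8 in.

w = 3/8 in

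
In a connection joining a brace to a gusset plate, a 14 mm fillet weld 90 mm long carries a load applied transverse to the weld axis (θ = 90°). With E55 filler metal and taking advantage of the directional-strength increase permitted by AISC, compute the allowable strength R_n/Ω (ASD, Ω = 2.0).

E55XX → F_EXX = 550 MPa.
t_e = 0.707 × 14 = 9.898 mm; A_we = 9.898 × 90 = 890.8 mm².
Directional factor: 1.0 + 0.5 sin^1.5(90°) = 1.5.
F_nw = 0.6 × 550 × 1.5 = 495 MPa.
R_n/Ω = (495 × 890.8) / 2.0 × 10⁻³ = 220.5 kN.

R_n/Ω ≈ 220 kN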